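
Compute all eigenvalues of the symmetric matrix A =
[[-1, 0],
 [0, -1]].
sigma(A) ≈ {-1} (-1 with multiplicity 2)

A is real symmetric, so its spectrum consists of real eigenvalues. Expanding the characteristic polynomial of the displayed matrix gives
  det(λ I - A) = p(λ) = λ^2 + (2)λ + (1).
Solving p(λ) = 0 yields eigenvalues ≈ -1, -1. (A is shown rounded to 4 decimals, so these recover the underlying integer eigenvalues to within that precision.)
Verification: the trace of A = -2 equals the sum of eigenvalues -2, and det(A) ≈ 1.0000 matches the eigenvalue product 1.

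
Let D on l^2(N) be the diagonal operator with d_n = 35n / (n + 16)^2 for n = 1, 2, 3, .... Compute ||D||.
||D|| = 35/64 (attained at n = 16)

For D diagonal, ||D|| = sup_n |d_n|. Treat f(x) = 35x / (x + 16)^2 for real x > 0. By the quotient rule, f'(x) = 35(16 - x)/(x + 16)^3, which is positive for x < 16 and negative for x > 16. So f has a unique maximum at x = 16, and since 16 is a positive integer, the supremum over n ≥ 1 is attained at n = 16: d_16 = 35·16/(16 + 16)^2 = 35·16/1024 = 35/64. Hence ||D|| = 35/64.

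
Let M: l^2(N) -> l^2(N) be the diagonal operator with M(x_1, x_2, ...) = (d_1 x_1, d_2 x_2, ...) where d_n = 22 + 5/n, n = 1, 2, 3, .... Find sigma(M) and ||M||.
sigma(M) = {22 + 5/n : n ≥ 1} ∪ {22}; ||M|| = 27

A bounded diagonal operator on l^2 with diagonal entries d_n has spectrum equal to the closure of {d_n : n ≥ 1}: every d_n is an eigenvalue (with eigenvector e_n), so {d_n} ⊂ sigma(M); the spectrum is closed, so its closure is too; and for lambda not in the closure, (M - lambda I) has bounded inverse (the diagonal entries 1/(d_n - lambda) are bounded). For our sequence d_n = 22 + 5/n, n = 1, 2, 3, ...:
  - {d_n} = {22 + 5/n : n ≥ 1}; the only limit point is 22
  - closure = {22 + 5/n : n ≥ 1} ∪ {22}
For the norm: a diagonal operator has ||M|| = sup_n |d_n|. Here d_n = 22 + 5/n is positive and decreasing, so sup_n |d_n| = d_1 = 22 + 5 = 27. So ||M|| = 27.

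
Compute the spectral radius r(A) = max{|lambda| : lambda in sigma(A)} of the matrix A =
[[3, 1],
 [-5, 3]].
r(A) = sqrt(14) ≈ 3.7417

The eigenvalues of A are the roots of its characteristic polynomial. With M = A (coefficients from the trace and determinant):
  p(λ) = det(λ I - M) = λ^2 - 6λ + 14.
For λ^2 - 6λ + 14 the discriminant is -20. It is negative, so the roots are the complex-conjugate pair λ = 3 ± (sqrt(20)/2) i ≈ 3 ± 2.2361i. For a conjugate pair the product of the roots equals the constant term, so |λ|^2 = 14 and |λ| = sqrt(14) ≈ 3.7417.
Thus the eigenvalues (to 4 decimals) are 3 ± 2.2361i (modulus 3.7417). The spectral radius is the largest modulus: r(A) = sqrt(14) ≈ 3.7417. (Cross-check: r(A) ≤ ||A||_2 ≈ 6.2426; equality holds whenever A is normal, though it can also hold for some non-normal A.)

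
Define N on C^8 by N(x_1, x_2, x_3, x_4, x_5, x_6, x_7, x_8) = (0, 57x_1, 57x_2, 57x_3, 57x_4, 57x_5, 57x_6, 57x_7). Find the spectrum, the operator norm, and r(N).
sigma(N) = {0}; ||N|| = 57; r(N) = 0. (N is nilpotent with N^8 = 0.)

On C^8, N is a strictly lower-triangular matrix with 57 on the subdiagonal and zeros elsewhere, so its characteristic polynomial is lambda^8 and every eigenvalue is 0: sigma(N) = {0}. For the operator norm, N e_i = 57e_{i+1} for i = 1, ..., 7 and N e_8 = 0, so the singular values of N are 57 (with multiplicity 7) and 0; hence ||N|| = 57. The spectral radius r(N) = max|lambda| = 0. Note ||N|| > r(N) — characteristic of non-normal nilpotent operators. Indeed N^8 = 0.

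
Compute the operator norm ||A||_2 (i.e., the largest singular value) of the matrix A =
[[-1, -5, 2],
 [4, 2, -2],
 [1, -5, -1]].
||A||_2 ≈ 7.6348 (= sqrt(largest eigenvalue of A^T A))

||A||_2 = sigma_max(A) = sqrt(lambda_max(A^T A)). Form the symmetric matrix M = A^T A =
[[18, 8, -11],
 [8, 54, -9],
 [-11, -9, 9]].
Its characteristic polynomial (trace, sum of principal 2x2 minors, determinant of M give the coefficients) is
  p(λ) = det(λ I - M) = λ^3 - 81λ^2 + 1354λ - 1764.
No integer candidate from the rational root theorem (±divisors of 1764) is a root, so the roots are irrational. The cubic discriminant is Δ = 1747652180 > 0, so there are three distinct real roots. p(1) = -490 and p(2) = 628 have opposite signs, so a root lies in (1, 2); Newton's method refines it to λ ≈ 1.4216. p(21) = 210 and p(22) = -532 have opposite signs, so a root lies in (21, 22); Newton's method refines it to λ ≈ 21.2876. p(58) = -604 and p(59) = 1540 have opposite signs, so a root lies in (58, 59); Newton's method refines it to λ ≈ 58.2908. Check (Vieta): the three roots sum to 81, matching tr M = 81.
So the eigenvalues of A^T A are ≈ 1.4216, 21.2876, 58.2908 (all ≥ 0, as they must be for A^T A). The largest is λ_max ≈ 58.2908, hence ||A||_2 = sqrt(λ_max) ≈ 7.6348.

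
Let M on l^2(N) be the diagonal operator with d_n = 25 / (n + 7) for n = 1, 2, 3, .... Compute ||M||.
||M|| = 25/8 (attained at n = 1)

For M diagonal, ||M|| = sup_n |d_n| = sup_n 25/(n + 7). This is positive and strictly decreasing in n, so the supremum is attained at n = 1: d_1 = 25/(1 + 7) = 25/8. Hence ||M|| = 25/8.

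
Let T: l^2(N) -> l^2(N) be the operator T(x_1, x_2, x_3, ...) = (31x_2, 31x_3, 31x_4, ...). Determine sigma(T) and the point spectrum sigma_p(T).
sigma(T) = closed disk {z in C : |z| ≤ 31}; sigma_p(T) = open disk {z in C : |z| < 31}

Note T = 31·V where V is the unit left shift (V x)_k = x_{k+1}; so sigma(T) = 31·sigma(V) and ||T|| = 31||V||. ||T x||^2 = 961sum_{k≥2} |x_k|^2 ≤ 961||x||^2, with equality on {x : x_1 = 0}, so ||T|| = 31. For any lambda with |lambda| < 31, set r = lambda/31 (|r| < 1); the vector x = (1, r, r^2, ...) is in l^2 and satisfies T x = 31(r, r^2, ...) = lambda x, so lambda is an eigenvalue. On the boundary |lambda| = 31 the geometric series diverges, so no l^2 eigenvector exists, but these lambda lie in the approximate point spectrum. Hence sigma(T) is the closed disk of radius 31 and sigma_p(T) is the open disk.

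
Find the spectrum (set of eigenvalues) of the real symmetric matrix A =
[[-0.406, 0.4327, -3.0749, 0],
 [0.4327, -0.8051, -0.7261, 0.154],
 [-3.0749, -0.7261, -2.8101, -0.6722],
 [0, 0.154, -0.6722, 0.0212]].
sigma(A) ≈ {-5, -1, 0, 2}

A is real symmetric, so its spectrum consists of real eigenvalues. Expanding the characteristic polynomial of the displayed matrix gives
  det(λ I - A) = p(λ) = λ^4 + (4)λ^3 + (-7)λ^2 + (-10)λ + (0).
Solving p(λ) = 0 yields eigenvalues ≈ -5, -1, 0, 2. (A is shown rounded to 4 decimals, so these recover the underlying integer eigenvalues to within that precision.)
Verification: the trace of A = -4 equals the sum of eigenvalues -4, and det(A) ≈ -0.0005 matches the eigenvalue product 0.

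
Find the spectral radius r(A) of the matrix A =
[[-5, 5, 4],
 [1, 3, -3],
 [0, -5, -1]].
r(A) ≈ 6.3393

The eigenvalues of A are the roots of its characteristic polynomial. With M = A (coefficients from the trace, the sum of principal 2x2 minors, and det A):
  p(λ) = det(λ I - M) = λ^3 + 3λ^2 - 33λ - 75.
No integer candidate from the rational root theorem (±divisors of 75) is a root, so the roots are irrational. The cubic discriminant is Δ = 143424 > 0, so there are three distinct real roots. p(-7) = -40 and p(-6) = 15 have opposite signs, so a root lies in (-7, -6); Newton's method refines it to λ ≈ -6.3393. p(-3) = 24 and p(-2) = -5 have opposite signs, so a root lies in (-3, -2); Newton's method refines it to λ ≈ -2.1538. p(5) = -40 and p(6) = 51 have opposite signs, so a root lies in (5, 6); Newton's method refines it to λ ≈ 5.4931. Check (Vieta): the three roots sum to -3, matching tr M = -3.
Thus the eigenvalues (to 4 decimals) are -6.3393 (modulus 6.3393); -2.1538 (modulus 2.1538); 5.4931 (modulus 5.4931). The spectral radius is the largest modulus: r(A) ≈ 6.3393. (Cross-check: r(A) ≤ ||A||_2 ≈ 9.0259; equality holds whenever A is normal, though it can also hold for some non-normal A.)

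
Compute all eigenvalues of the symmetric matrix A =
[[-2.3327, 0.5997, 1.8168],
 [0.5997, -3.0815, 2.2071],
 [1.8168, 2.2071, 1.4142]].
sigma(A) ≈ {-4, -3, 3}

A is real symmetric, so its spectrum consists of real eigenvalues. Expanding the characteristic polynomial of the displayed matrix gives
  det(λ I - A) = p(λ) = λ^3 + (4)λ^2 + (-9)λ + (-36).
Solving p(λ) = 0 yields eigenvalues ≈ -4, -3, 3. (A is shown rounded to 4 decimals, so these recover the underlying integer eigenvalues to within that precision.)
Verification: the trace of A = -4 equals the sum of eigenvalues -4, and det(A) ≈ 36.0010 matches the eigenvalue product 36.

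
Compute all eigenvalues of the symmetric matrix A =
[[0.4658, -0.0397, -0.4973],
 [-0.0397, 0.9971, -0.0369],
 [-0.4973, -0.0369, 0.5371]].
sigma(A) ≈ {0, 1} (1 with multiplicity 2)

A is real symmetric, so its spectrum consists of real eigenvalues. Expanding the characteristic polynomial of the displayed matrix gives
  det(λ I - A) = p(λ) = λ^3 + (-2)λ^2 + (1)λ + (0).
Solving p(λ) = 0 yields eigenvalues ≈ 0, 1, 1. (A is shown rounded to 4 decimals, so these recover the underlying integer eigenvalues to within that precision.)
Verification: the trace of A = 2 equals the sum of eigenvalues 2, and det(A) ≈ -0.0001 matches the eigenvalue product 0.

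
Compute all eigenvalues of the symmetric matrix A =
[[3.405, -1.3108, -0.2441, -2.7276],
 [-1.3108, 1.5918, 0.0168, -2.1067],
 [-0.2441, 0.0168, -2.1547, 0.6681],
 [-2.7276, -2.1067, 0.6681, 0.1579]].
sigma(A) ≈ {-3, -2, 3, 5}

A is real symmetric, so its spectrum consists of real eigenvalues. Expanding the characteristic polynomial of the displayed matrix gives
  det(λ I - A) = p(λ) = λ^4 + (-3)λ^3 + (-19)λ^2 + (27)λ + (90.0024).
Solving p(λ) = 0 yields eigenvalues ≈ -3, -2, 3, 5. (A is shown rounded to 4 decimals, so these recover the underlying integer eigenvalues to within that precision.)
Verification: the trace of A = 3 equals the sum of eigenvalues 3, and det(A) ≈ 90.0024 matches the eigenvalue product 90.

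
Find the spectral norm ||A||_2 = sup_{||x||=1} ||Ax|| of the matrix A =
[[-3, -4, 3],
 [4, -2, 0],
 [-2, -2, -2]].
||A||_2 ≈ 6.1668 (= sqrt(largest eigenvalue of A^T A))

||A||_2 = sigma_max(A) = sqrt(lambda_max(A^T A)). Form the symmetric matrix M = A^T A =
[[29, 8, -5],
 [8, 24, -8],
 [-5, -8, 13]].
Its characteristic polynomial (trace, sum of principal 2x2 minors, determinant of M give the coefficients) is
  p(λ) = det(λ I - M) = λ^3 - 66λ^2 + 1232λ - 6400.
No integer candidate from the rational root theorem (±divisors of 6400) is a root, so the roots are irrational. The cubic discriminant is Δ = 33129472 > 0, so there are three distinct real roots. p(8) = -256 and p(9) = 71 have opposite signs, so a root lies in (8, 9); Newton's method refines it to λ ≈ 8.7605. p(19) = 41 and p(20) = -160 have opposite signs, so a root lies in (19, 20); Newton's method refines it to λ ≈ 19.2104. p(38) = -16 and p(39) = 581 have opposite signs, so a root lies in (38, 39); Newton's method refines it to λ ≈ 38.0291. Check (Vieta): the three roots sum to 66, matching tr M = 66.
So the eigenvalues of A^T A are ≈ 8.7605, 19.2104, 38.0291 (all ≥ 0, as they must be for A^T A). The largest is λ_max ≈ 38.0291, hence ||A||_2 = sqrt(λ_max) ≈ 6.1668.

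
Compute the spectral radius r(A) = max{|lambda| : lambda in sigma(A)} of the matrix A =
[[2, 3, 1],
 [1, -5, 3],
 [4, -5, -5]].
r(A) ≈ 6.8745

The eigenvalues of A are the roots of its characteristic polynomial. With M = A (coefficients from the trace, the sum of principal 2x2 minors, and det A):
  p(λ) = det(λ I - M) = λ^3 + 8λ^2 + 13λ - 146.
No integer candidate from the rational root theorem (±divisors of 146) is a root, so the roots are irrational. The cubic discriminant is Δ = -547808 < 0, so there is one real root and a complex-conjugate pair. p(3) = -8 and p(4) = 98 have opposite signs, so a root lies in (3, 4); Newton's method refines it to λ ≈ 3.0894. Dividing out (λ - (3.0894)) leaves approximately λ^2 + 11.0894λ + 47.259. For λ^2 + 11.0894λ + 47.259 the discriminant is -66.0621. It is negative, so the remaining roots are the complex-conjugate pair λ ≈ -5.5447 ± 4.0639i. Their product equals the constant term, so |λ|^2 ≈ 47.259 and |λ| ≈ 6.8745.
Thus the eigenvalues (to 4 decimals) are 3.0894 (modulus 3.0894); -5.5447 ± 4.0639i (modulus 6.8745). The spectral radius is the largest modulus: r(A) ≈ 6.8745. (Cross-check: r(A) ≤ ||A||_2 ≈ 8.6606; equality holds whenever A is normal, though it can also hold for some non-normal A.)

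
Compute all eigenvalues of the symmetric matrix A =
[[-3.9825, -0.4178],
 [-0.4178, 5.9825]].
sigma(A) ≈ {-4, 6}

A is real symmetric, so its spectrum consists of real eigenvalues. Expanding the characteristic polynomial of the displayed matrix gives
  det(λ I - A) = p(λ) = λ^2 + (-2)λ + (-24).
Solving p(λ) = 0 yields eigenvalues ≈ -4, 6. (A is shown rounded to 4 decimals, so these recover the underlying integer eigenvalues to within that precision.)
Verification: the trace of A = 2 equals the sum of eigenvalues 2, and det(A) ≈ -23.9999 matches the eigenvalue product -24.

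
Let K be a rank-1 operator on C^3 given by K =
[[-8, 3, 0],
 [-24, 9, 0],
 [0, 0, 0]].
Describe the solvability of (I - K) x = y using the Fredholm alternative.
(I - K) is singular (det(I - K) = 0, i.e. 1 ∈ sigma(K)). (I - K) x = y is solvable iff y ⊥ ker((I - K)^*) = span{(-8, 3, 0)}, i.e. iff -8y_1 + 3y_2 = 0. When solvable, the solutions are x = y + c·(1, 3, 0), c arbitrary (ker(I - K) = span{(1, 3, 0)}, dimension 1).

K has rank 1, so it is an outer product K = u v^T: every row of K is a multiple of one row vector. Reading off the entries, u = (1, 3, 0) and v = (-8, 3, 0) (row i of K equals u_i·v^T). A rank-one matrix u v^T satisfies K u = u (v·u) and kills the (2)-dimensional subspace v^⊥, so its characteristic polynomial is lambda^2 (lambda - v·u) with v·u = tr K = 1. Hence the eigenvalues of I - K are 1 (multiplicity 2) and 1 - (1) = 0, so det(I - K) = 0. (Direct check: I - K =
[[9, -3, 0],
 [24, -8, 0],
 [0, 0, 1]]
has determinant 0.) So 1 is an eigenvalue of K and (I - K) is not invertible. The finite-dimensional Fredholm alternative says: either (I - K) is invertible, or ker(I - K) ≠ {0} and then range(I - K) = ker((I - K)^*)^⊥, with dim ker(I - K) = dim ker((I - K)^*). We are in the second case, so we need both kernels. Kernel of I - K: (I - K) u = u - u (v·u) = u - u = 0, so ker(I - K) = span{u} = span{(1, 3, 0)} (it is exactly 1-dimensional because rank(I - K) = 2). Kernel of the adjoint: K is real, so (I - K)^* = I - K^T = I - v u^T, and (I - v u^T) v = v - v (u·v) = 0; hence ker((I - K)^*) = span{v} = span{(-8, 3, 0)}. Therefore (I - K) x = y is solvable iff <y, v> = 0, i.e. iff -8y_1 + 3y_2 = 0. When this holds, K y = u (v·y) = 0, so (I - K) y = y and x = y is a particular solution; the full solution set is the line x = y + c·u = y + c·(1, 3, 0), c ∈ C.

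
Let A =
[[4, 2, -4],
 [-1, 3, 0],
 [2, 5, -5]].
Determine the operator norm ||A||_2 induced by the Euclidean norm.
||A||_2 ≈ 9.2623 (= sqrt(largest eigenvalue of A^T A))

||A||_2 = sigma_max(A) = sqrt(lambda_max(A^T A)). Form the symmetric matrix M = A^T A =
[[21, 15, -26],
 [15, 38, -33],
 [-26, -33, 41]].
Its characteristic polynomial (trace, sum of principal 2x2 minors, determinant of M give the coefficients) is
  p(λ) = det(λ I - M) = λ^3 - 100λ^2 + 1227λ - 676.
No integer candidate from the rational root theorem (±divisors of 676) is a root, so the roots are irrational. The cubic discriminant is Δ = 6442828916 > 0, so there are three distinct real roots. p(0) = -676 and p(1) = 452 have opposite signs, so a root lies in (0, 1); Newton's method refines it to λ ≈ 0.578. p(13) = 572 and p(14) = -354 have opposite signs, so a root lies in (13, 14); Newton's method refines it to λ ≈ 13.6326. p(85) = -4756 and p(86) = 1302 have opposite signs, so a root lies in (85, 86); Newton's method refines it to λ ≈ 85.7894. Check (Vieta): the three roots sum to 100, matching tr M = 100.
So the eigenvalues of A^T A are ≈ 0.578, 13.6326, 85.7894 (all ≥ 0, as they must be for A^T A). The largest is λ_max ≈ 85.7894, hence ||A||_2 = sqrt(λ_max) ≈ 9.2623.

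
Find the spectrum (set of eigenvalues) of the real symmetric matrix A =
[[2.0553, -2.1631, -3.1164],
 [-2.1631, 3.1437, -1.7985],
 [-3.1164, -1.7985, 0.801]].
sigma(A) ≈ {-3, 4, 5}

A is real symmetric, so its spectrum consists of real eigenvalues. Expanding the characteristic polynomial of the displayed matrix gives
  det(λ I - A) = p(λ) = λ^3 + (-6)λ^2 + (-7)λ + (60).
Solving p(λ) = 0 yields eigenvalues ≈ -3, 4, 5. (A is shown rounded to 4 decimals, so these recover the underlying integer eigenvalues to within that precision.)
Verification: the trace of A = 6 equals the sum of eigenvalues 6, and det(A) ≈ -59.9996 matches the eigenvalue product -60.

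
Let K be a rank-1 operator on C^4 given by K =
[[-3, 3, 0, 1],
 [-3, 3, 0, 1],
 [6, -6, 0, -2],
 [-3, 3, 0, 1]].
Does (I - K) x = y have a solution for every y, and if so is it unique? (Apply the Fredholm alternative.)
(I - K) is singular (det(I - K) = 0, i.e. 1 ∈ sigma(K)). (I - K) x = y is solvable iff y ⊥ ker((I - K)^*) = span{(-3, 3, 0, 1)}, i.e. iff -3y_1 + 3y_2 + y_4 = 0. When solvable, the solutions are x = y + c·(1, 1, -2, 1), c arbitrary (ker(I - K) = span{(1, 1, -2, 1)}, dimension 1).

K has rank 1, so it is an outer product K = u v^T: every row of K is a multiple of one row vector. Reading off the entries, u = (1, 1, -2, 1) and v = (-3, 3, 0, 1) (row i of K equals u_i·v^T). A rank-one matrix u v^T satisfies K u = u (v·u) and kills the (3)-dimensional subspace v^⊥, so its characteristic polynomial is lambda^3 (lambda - v·u) with v·u = tr K = 1. Hence the eigenvalues of I - K are 1 (multiplicity 3) and 1 - (1) = 0, so det(I - K) = 0. (Direct check: I - K =
[[4, -3, 0, -1],
 [3, -2, 0, -1],
 [-6, 6, 1, 2],
 [3, -3, 0, 0]]
has determinant 0.) So 1 is an eigenvalue of K and (I - K) is not invertible. The finite-dimensional Fredholm alternative says: either (I - K) is invertible, or ker(I - K) ≠ {0} and then range(I - K) = ker((I - K)^*)^⊥, with dim ker(I - K) = dim ker((I - K)^*). We are in the second case, so we need both kernels. Kernel of I - K: (I - K) u = u - u (v·u) = u - u = 0, so ker(I - K) = span{u} = span{(1, 1, -2, 1)} (it is exactly 1-dimensional because rank(I - K) = 3). Kernel of the adjoint: K is real, so (I - K)^* = I - K^T = I - v u^T, and (I - v u^T) v = v - v (u·v) = 0; hence ker((I - K)^*) = span{v} = span{(-3, 3, 0, 1)}. Therefore (I - K) x = y is solvable iff <y, v> = 0, i.e. iff -3y_1 + 3y_2 + y_4 = 0. When this holds, K y = u (v·y) = 0, so (I - K) y = y and x = y is a particular solution; the full solution set is the line x = y + c·u = y + c·(1, 1, -2, 1), c ∈ C.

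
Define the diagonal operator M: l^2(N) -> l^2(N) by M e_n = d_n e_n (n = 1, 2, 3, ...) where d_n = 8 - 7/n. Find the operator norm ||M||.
||M|| = 8

For a diagonal operator on l^2 with entries d_n, ||M|| = sup_n |d_n|. Here d_1 = 1, d_2 = 9/2, ..., and d_n = 8 - 7/n increases monotonically toward 8. All terms lie in [1, 8), so |d_n| = d_n and the supremum is the limit 8, which is not attained by any individual d_n. Hence ||M|| = 8.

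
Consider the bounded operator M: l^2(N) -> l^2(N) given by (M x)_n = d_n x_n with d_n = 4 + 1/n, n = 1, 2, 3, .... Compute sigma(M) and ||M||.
sigma(M) = {4 + 1/n : n ≥ 1} ∪ {4}; ||M|| = 5

A bounded diagonal operator on l^2 with diagonal entries d_n has spectrum equal to the closure of {d_n : n ≥ 1}: every d_n is an eigenvalue (with eigenvector e_n), so {d_n} ⊂ sigma(M); the spectrum is closed, so its closure is too; and for lambda not in the closure, (M - lambda I) has bounded inverse (the diagonal entries 1/(d_n - lambda) are bounded). For our sequence d_n = 4 + 1/n, n = 1, 2, 3, ...:
  - {d_n} = {4 + 1/n : n ≥ 1}; the only limit point is 4
  - closure = {4 + 1/n : n ≥ 1} ∪ {4}
For the norm: a diagonal operator has ||M|| = sup_n |d_n|. Here d_n = 4 + 1/n is positive and decreasing, so sup_n |d_n| = d_1 = 4 + 1 = 5. So ||M|| = 5.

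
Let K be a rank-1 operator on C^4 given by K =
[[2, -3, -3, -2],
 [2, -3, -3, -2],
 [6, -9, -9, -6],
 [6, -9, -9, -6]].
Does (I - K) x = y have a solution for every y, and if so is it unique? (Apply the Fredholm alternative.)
(I - K) is invertible (det(I - K) = 17 ≠ 0), so for every y in C^4 the equation (I - K) x = y has a unique solution.

K has rank 1, so it is an outer product K = u v^T: every row of K is a multiple of one row vector. Reading off the entries, u = (1, 1, 3, 3) and v = (2, -3, -3, -2) (row i of K equals u_i·v^T). A rank-one matrix u v^T satisfies K u = u (v·u) and kills the (3)-dimensional subspace v^⊥, so its characteristic polynomial is lambda^3 (lambda - v·u) with v·u = tr K = -16. Hence the eigenvalues of I - K are 1 (multiplicity 3) and 1 - (-16) = 17, so det(I - K) = 17. (Direct check: I - K =
[[-1, 3, 3, 2],
 [-2, 4, 3, 2],
 [-6, 9, 10, 6],
 [-6, 9, 9, 7]]
has determinant 17.) The finite-dimensional Fredholm alternative says: either (I - K) is invertible, or ker(I - K) ≠ {0} and then range(I - K) = ker((I - K)^*)^⊥, with dim ker(I - K) = dim ker((I - K)^*). Since det(I - K) ≠ 0, 1 is not an eigenvalue of K and ker(I - K) = {0}, so we are in the first case: for every y there is a unique x = (I - K)^(-1) y. Explicitly, by the Sherman–Morrison formula, (I - u v^T)^(-1) = I + u v^T/(1 - v·u), i.e. (I - K)^(-1) = I + K/(17).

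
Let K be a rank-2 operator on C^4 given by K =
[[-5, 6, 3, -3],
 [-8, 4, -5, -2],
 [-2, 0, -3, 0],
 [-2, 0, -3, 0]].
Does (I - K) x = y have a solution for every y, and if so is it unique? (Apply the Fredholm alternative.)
(I - K) is invertible (det(I - K) = 36 ≠ 0), so for every y in C^4 the equation (I - K) x = y has a unique solution.

K has rank 2 and factors as K = U V^T = u1 v1^T + u2 v2^T with u1 = (-2, 1, 1, 1), v1 = (1, -2, -2, 1), u2 = (1, 3, 1, 1), v2 = (-3, 2, -1, -1) (multiplying out reproduces the displayed K). The nonzero eigenvalues of U V^T coincide with those of the 2 x 2 matrix G = V^T U = [[v1·u1, v1·u2], [v2·u1, v2·u2]] = [[-5, -6], [6, 1]], and by the Sylvester determinant identity det(I_4 - U V^T) = det(I_2 - V^T U) = det([[6, 6], [-6, 0]]) = (6)(0) - (6)(-6) = 36. (Direct check: I - K =
[[6, -6, -3, 3],
 [8, -3, 5, 2],
 [2, 0, 4, 0],
 [2, 0, 3, 1]]
has determinant 36.) The finite-dimensional Fredholm alternative says: either (I - K) is invertible, or ker(I - K) ≠ {0} and then range(I - K) = ker((I - K)^*)^⊥, with dim ker(I - K) = dim ker((I - K)^*). Since det(I - K) ≠ 0, 1 is not an eigenvalue of K and ker(I - K) = {0}, so we are in the first case: for every y there is a unique x = (I - K)^(-1) y. (Explicitly, by the Woodbury identity, (I - U V^T)^(-1) = I + U (I_2 - G)^(-1) V^T.)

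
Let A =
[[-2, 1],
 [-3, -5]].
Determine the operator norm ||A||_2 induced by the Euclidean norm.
||A||_2 = sqrt((39 + sqrt(845))/2) ≈ 5.8339 (= sqrt(largest eigenvalue of A^T A))

||A||_2 = sigma_max(A) = sqrt(lambda_max(A^T A)). Form the symmetric matrix M = A^T A =
[[13, 13],
 [13, 26]].
Its characteristic polynomial (trace, determinant of M give the coefficients) is
  p(λ) = det(λ I - M) = λ^2 - 39λ + 169.
For λ^2 - 39λ + 169 the discriminant is 845. It is nonnegative but not a perfect square, so the roots are real and irrational: λ = (39 ± sqrt(845))/2 ≈ 34.0344, 4.9656.
So the eigenvalues of A^T A are ≈ 4.9656, 34.0344 (all ≥ 0, as they must be for A^T A). The largest is λ_max = (39 + sqrt(845))/2 ≈ 34.0344, hence ||A||_2 = sqrt(λ_max) = sqrt((39 + sqrt(845))/2) ≈ 5.8339.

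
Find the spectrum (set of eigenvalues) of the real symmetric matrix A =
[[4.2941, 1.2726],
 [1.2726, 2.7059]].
sigma(A) ≈ {2, 5}

A is real symmetric, so its spectrum consists of real eigenvalues. Expanding the characteristic polynomial of the displayed matrix gives
  det(λ I - A) = p(λ) = λ^2 + (-7)λ + (10).
Solving p(λ) = 0 yields eigenvalues ≈ 2, 5. (A is shown rounded to 4 decimals, so these recover the underlying integer eigenvalues to within that precision.)
Verification: the trace of A = 7 equals the sum of eigenvalues 7, and det(A) ≈ 9.9999 matches the eigenvalue product 10.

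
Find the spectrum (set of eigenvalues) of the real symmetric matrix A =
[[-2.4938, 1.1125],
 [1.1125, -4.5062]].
sigma(A) ≈ {-5, -2}

A is real symmetric, so its spectrum consists of real eigenvalues. Expanding the characteristic polynomial of the displayed matrix gives
  det(λ I - A) = p(λ) = λ^2 + (7)λ + (10).
Solving p(λ) = 0 yields eigenvalues ≈ -5, -2. (A is shown rounded to 4 decimals, so these recover the underlying integer eigenvalues to within that precision.)
Verification: the trace of A = -7 equals the sum of eigenvalues -7, and det(A) ≈ 9.9999 matches the eigenvalue product 10.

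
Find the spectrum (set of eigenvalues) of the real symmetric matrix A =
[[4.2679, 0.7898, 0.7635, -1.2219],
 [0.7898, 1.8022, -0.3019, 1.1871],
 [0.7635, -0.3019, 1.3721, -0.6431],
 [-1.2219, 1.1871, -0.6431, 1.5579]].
sigma(A) ≈ {0, 1, 3, 5}

A is real symmetric, so its spectrum consists of real eigenvalues. Expanding the characteristic polynomial of the displayed matrix gives
  det(λ I - A) = p(λ) = λ^4 + (-9)λ^3 + (23)λ^2 + (-15.0023)λ + (0.0012).
Solving p(λ) = 0 yields eigenvalues ≈ 0, 1, 3, 5. (A is shown rounded to 4 decimals, so these recover the underlying integer eigenvalues to within that precision.)
Verification: the trace of A = 9 equals the sum of eigenvalues 9, and det(A) ≈ 0.0012 matches the eigenvalue product 0.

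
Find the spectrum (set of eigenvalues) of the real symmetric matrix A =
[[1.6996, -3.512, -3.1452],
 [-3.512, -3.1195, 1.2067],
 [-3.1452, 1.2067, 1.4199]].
sigma(A) ≈ {-5, -1, 6}

A is real symmetric, so its spectrum consists of real eigenvalues. Expanding the characteristic polynomial of the displayed matrix gives
  det(λ I - A) = p(λ) = λ^3 + (0)λ^2 + (-31)λ + (-30.001).
Solving p(λ) = 0 yields eigenvalues ≈ -5, -1, 6. (A is shown rounded to 4 decimals, so these recover the underlying integer eigenvalues to within that precision.)
Verification: the trace of A = 0 equals the sum of eigenvalues 0, and det(A) ≈ 30.0010 matches the eigenvalue product 30.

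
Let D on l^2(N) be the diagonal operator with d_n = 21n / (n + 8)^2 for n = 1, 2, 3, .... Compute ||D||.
||D|| = 21/32 (attained at n = 8)

For D diagonal, ||D|| = sup_n |d_n|. Treat f(x) = 21x / (x + 8)^2 for real x > 0. By the quotient rule, f'(x) = 21(8 - x)/(x + 8)^3, which is positive for x < 8 and negative for x > 8. So f has a unique maximum at x = 8, and since 8 is a positive integer, the supremum over n ≥ 1 is attained at n = 8: d_8 = 21·8/(8 + 8)^2 = 21·8/256 = 21/32. Hence ||D|| = 21/32.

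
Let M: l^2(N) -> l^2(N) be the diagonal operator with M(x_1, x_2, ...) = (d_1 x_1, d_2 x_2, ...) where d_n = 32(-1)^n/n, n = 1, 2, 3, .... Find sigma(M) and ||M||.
sigma(M) = {32(-1)^n/n : n ≥ 1} ∪ {0}; ||M|| = 32

A bounded diagonal operator on l^2 with diagonal entries d_n has spectrum equal to the closure of {d_n : n ≥ 1}: every d_n is an eigenvalue (with eigenvector e_n), so {d_n} ⊂ sigma(M); the spectrum is closed, so its closure is too; and for lambda not in the closure, (M - lambda I) has bounded inverse (the diagonal entries 1/(d_n - lambda) are bounded). For our sequence d_n = 32(-1)^n/n, n = 1, 2, 3, ...:
  - {d_n} = {32(-1)^n/n : n ≥ 1}; the only limit point is 0
  - closure = {32(-1)^n/n : n ≥ 1} ∪ {0}
For the norm: a diagonal operator has ||M|| = sup_n |d_n|. Here |d_n| = 32/n is decreasing, so sup_n |d_n| = |d_1| = 32. So ||M|| = 32.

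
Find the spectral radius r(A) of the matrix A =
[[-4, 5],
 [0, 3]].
r(A) = 4

The eigenvalues of A are the roots of its characteristic polynomial. With M = A (coefficients from the trace and determinant):
  p(λ) = det(λ I - M) = λ^2 + λ - 12.
For λ^2 + λ - 12 the discriminant is 49. It is a perfect square (7^2), so the roots are rational: λ = (-1 ± 7)/2 = 3, -4.
Thus the eigenvalues (to 4 decimals) are 3 (modulus 3); -4 (modulus 4). The spectral radius is the largest modulus: r(A) = 4. (Cross-check: r(A) ≤ ||A||_2 ≈ 6.8507; equality holds whenever A is normal, though it can also hold for some non-normal A.)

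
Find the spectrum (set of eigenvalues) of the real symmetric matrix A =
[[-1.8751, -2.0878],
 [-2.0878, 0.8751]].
sigma(A) ≈ {-3, 2}

A is real symmetric, so its spectrum consists of real eigenvalues. Expanding the characteristic polynomial of the displayed matrix gives
  det(λ I - A) = p(λ) = λ^2 + (1)λ + (-6).
Solving p(λ) = 0 yields eigenvalues ≈ -3, 2. (A is shown rounded to 4 decimals, so these recover the underlying integer eigenvalues to within that precision.)
Verification: the trace of A = -1 equals the sum of eigenvalues -1, and det(A) ≈ -5.9998 matches the eigenvalue product -6.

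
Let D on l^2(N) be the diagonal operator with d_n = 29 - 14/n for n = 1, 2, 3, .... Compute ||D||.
||D|| = 29

For a diagonal operator on l^2 with entries d_n, ||D|| = sup_n |d_n|. Here d_1 = 15, d_2 = 22, ..., and d_n = 29 - 14/n increases monotonically toward 29. All terms lie in [15, 29), so |d_n| = d_n and the supremum is the limit 29, which is not attained by any individual d_n. Hence ||D|| = 29.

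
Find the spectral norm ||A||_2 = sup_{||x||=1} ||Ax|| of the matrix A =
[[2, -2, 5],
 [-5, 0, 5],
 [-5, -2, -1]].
||A||_2 ≈ 8.0195 (= sqrt(largest eigenvalue of A^T A))

||A||_2 = sigma_max(A) = sqrt(lambda_max(A^T A)). Form the symmetric matrix M = A^T A =
[[54, 6, -10],
 [6, 8, -8],
 [-10, -8, 51]].
Its characteristic polynomial (trace, sum of principal 2x2 minors, determinant of M give the coefficients) is
  p(λ) = det(λ I - M) = λ^3 - 113λ^2 + 3394λ - 16900.
No integer candidate from the rational root theorem (±divisors of 16900) is a root, so the roots are irrational. The cubic discriminant is Δ = 2120061748 > 0, so there are three distinct real roots. p(6) = -388 and p(7) = 1664 have opposite signs, so a root lies in (6, 7); Newton's method refines it to λ ≈ 6.1823. p(42) = 404 and p(43) = -388 have opposite signs, so a root lies in (42, 43); Newton's method refines it to λ ≈ 42.5055. p(64) = -388 and p(65) = 910 have opposite signs, so a root lies in (64, 65); Newton's method refines it to λ ≈ 64.3122. Check (Vieta): the three roots sum to 113, matching tr M = 113.
So the eigenvalues of A^T A are ≈ 6.1823, 42.5055, 64.3122 (all ≥ 0, as they must be for A^T A). The largest is λ_max ≈ 64.3122, hence ||A||_2 = sqrt(λ_max) ≈ 8.0195.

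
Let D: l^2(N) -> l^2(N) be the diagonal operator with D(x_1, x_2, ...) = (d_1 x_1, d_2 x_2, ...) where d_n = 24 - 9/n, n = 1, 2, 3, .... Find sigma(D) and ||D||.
sigma(D) = {24 - 9/n : n ≥ 1} ∪ {24}; ||D|| = 24

A bounded diagonal operator on l^2 with diagonal entries d_n has spectrum equal to the closure of {d_n : n ≥ 1}: every d_n is an eigenvalue (with eigenvector e_n), so {d_n} ⊂ sigma(D); the spectrum is closed, so its closure is too; and for lambda not in the closure, (D - lambda I) has bounded inverse (the diagonal entries 1/(d_n - lambda) are bounded). For our sequence d_n = 24 - 9/n, n = 1, 2, 3, ...:
  - {d_n} = {24 - 9/n : n ≥ 1}; the only limit point is 24
  - closure = {24 - 9/n : n ≥ 1} ∪ {24}
For the norm: a diagonal operator has ||D|| = sup_n |d_n|. Here d_n = 24 - 9/n increases monotonically from d_1 = 15 toward 24, with all terms in [15, 24); so sup_n |d_n| = 24 (the supremum is the limit, not attained). So ||D|| = 24.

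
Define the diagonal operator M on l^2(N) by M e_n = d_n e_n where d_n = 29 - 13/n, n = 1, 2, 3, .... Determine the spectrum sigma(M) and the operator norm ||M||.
sigma(M) = {29 - 13/n : n ≥ 1} ∪ {29}; ||M|| = 29

A bounded diagonal operator on l^2 with diagonal entries d_n has spectrum equal to the closure of {d_n : n ≥ 1}: every d_n is an eigenvalue (with eigenvector e_n), so {d_n} ⊂ sigma(M); the spectrum is closed, so its closure is too; and for lambda not in the closure, (M - lambda I) has bounded inverse (the diagonal entries 1/(d_n - lambda) are bounded). For our sequence d_n = 29 - 13/n, n = 1, 2, 3, ...:
  - {d_n} = {29 - 13/n : n ≥ 1}; the only limit point is 29
  - closure = {29 - 13/n : n ≥ 1} ∪ {29}
For the norm: a diagonal operator has ||M|| = sup_n |d_n|. Here d_n = 29 - 13/n increases monotonically from d_1 = 16 toward 29, with all terms in [16, 29); so sup_n |d_n| = 29 (the supremum is the limit, not attained). So ||M|| = 29.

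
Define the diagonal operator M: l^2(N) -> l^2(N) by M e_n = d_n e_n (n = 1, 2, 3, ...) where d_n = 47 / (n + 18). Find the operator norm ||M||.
||M|| = 47/19 (attained at n = 1)

For M diagonal, ||M|| = sup_n |d_n| = sup_n 47/(n + 18). This is positive and strictly decreasing in n, so the supremum is attained at n = 1: d_1 = 47/(1 + 18) = 47/19. Hence ||M|| = 47/19.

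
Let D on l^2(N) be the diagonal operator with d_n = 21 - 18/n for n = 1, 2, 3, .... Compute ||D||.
||D|| = 21

For a diagonal operator on l^2 with entries d_n, ||D|| = sup_n |d_n|. Here d_1 = 3, d_2 = 12, ..., and d_n = 21 - 18/n increases monotonically toward 21. All terms lie in [3, 21), so |d_n| = d_n and the supremum is the limit 21, which is not attained by any individual d_n. Hence ||D|| = 21.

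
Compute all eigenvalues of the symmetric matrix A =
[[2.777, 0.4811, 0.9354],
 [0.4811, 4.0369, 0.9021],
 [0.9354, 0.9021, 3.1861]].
sigma(A) ≈ {2, 3, 5}

A is real symmetric, so its spectrum consists of real eigenvalues. Expanding the characteristic polynomial of the displayed matrix gives
  det(λ I - A) = p(λ) = λ^3 + (-10)λ^2 + (31)λ + (-30).
Solving p(λ) = 0 yields eigenvalues ≈ 2, 3, 5. (A is shown rounded to 4 decimals, so these recover the underlying integer eigenvalues to within that precision.)
Verification: the trace of A = 10 equals the sum of eigenvalues 10, and det(A) ≈ 30.0001 matches the eigenvalue product 30.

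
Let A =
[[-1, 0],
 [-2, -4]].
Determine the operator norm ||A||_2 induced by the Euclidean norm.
||A||_2 = sqrt((21 + sqrt(377))/2) ≈ 4.4954 (= sqrt(largest eigenvalue of A^T A))

||A||_2 = sigma_max(A) = sqrt(lambda_max(A^T A)). Form the symmetric matrix M = A^T A =
[[5, 8],
 [8, 16]].
Its characteristic polynomial (trace, determinant of M give the coefficients) is
  p(λ) = det(λ I - M) = λ^2 - 21λ + 16.
For λ^2 - 21λ + 16 the discriminant is 377. It is nonnegative but not a perfect square, so the roots are real and irrational: λ = (21 ± sqrt(377))/2 ≈ 20.2082, 0.7918.
So the eigenvalues of A^T A are ≈ 0.7918, 20.2082 (all ≥ 0, as they must be for A^T A). The largest is λ_max = (21 + sqrt(377))/2 ≈ 20.2082, hence ||A||_2 = sqrt(λ_max) = sqrt((21 + sqrt(377))/2) ≈ 4.4954.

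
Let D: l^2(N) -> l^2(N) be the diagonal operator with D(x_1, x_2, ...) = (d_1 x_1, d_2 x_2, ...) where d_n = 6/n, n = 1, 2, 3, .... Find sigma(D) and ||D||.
sigma(D) = {6/n : n ≥ 1} ∪ {0}; ||D|| = 6

A bounded diagonal operator on l^2 with diagonal entries d_n has spectrum equal to the closure of {d_n : n ≥ 1}: every d_n is an eigenvalue (with eigenvector e_n), so {d_n} ⊂ sigma(D); the spectrum is closed, so its closure is too; and for lambda not in the closure, (D - lambda I) has bounded inverse (the diagonal entries 1/(d_n - lambda) are bounded). For our sequence d_n = 6/n, n = 1, 2, 3, ...:
  - {d_n} = {6/n : n ≥ 1}; the only limit point is 0
  - closure = {6/n : n ≥ 1} ∪ {0}
For the norm: a diagonal operator has ||D|| = sup_n |d_n|. Here d_n = 6/n is positive and decreasing, so sup_n |d_n| = d_1 = 6. So ||D|| = 6.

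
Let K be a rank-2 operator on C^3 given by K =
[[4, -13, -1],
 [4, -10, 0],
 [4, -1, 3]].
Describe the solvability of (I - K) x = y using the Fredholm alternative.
(I - K) is invertible (det(I - K) = 2 ≠ 0), so for every y in C^3 the equation (I - K) x = y has a unique solution.

K has rank 2 and factors as K = U V^T = u1 v1^T + u2 v2^T with u1 = (-2, -2, -2), v1 = (-2, 2, -1), u2 = (3, 2, -1), v2 = (0, -3, -1) (multiplying out reproduces the displayed K). The nonzero eigenvalues of U V^T coincide with those of the 2 x 2 matrix G = V^T U = [[v1·u1, v1·u2], [v2·u1, v2·u2]] = [[2, -1], [8, -5]], and by the Sylvester determinant identity det(I_3 - U V^T) = det(I_2 - V^T U) = det([[-1, 1], [-8, 6]]) = (-1)(6) - (1)(-8) = 2. (Direct check: I - K =
[[-3, 13, 1],
 [-4, 11, 0],
 [-4, 1, -2]]
has determinant 2.) The finite-dimensional Fredholm alternative says: either (I - K) is invertible, or ker(I - K) ≠ {0} and then range(I - K) = ker((I - K)^*)^⊥, with dim ker(I - K) = dim ker((I - K)^*). Since det(I - K) ≠ 0, 1 is not an eigenvalue of K and ker(I - K) = {0}, so we are in the first case: for every y there is a unique x = (I - K)^(-1) y. (Explicitly, by the Woodbury identity, (I - U V^T)^(-1) = I + U (I_2 - G)^(-1) V^T.)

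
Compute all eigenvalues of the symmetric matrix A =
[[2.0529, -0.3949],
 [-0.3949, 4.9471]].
sigma(A) ≈ {2, 5}

A is real symmetric, so its spectrum consists of real eigenvalues. Expanding the characteristic polynomial of the displayed matrix gives
  det(λ I - A) = p(λ) = λ^2 + (-7)λ + (10).
Solving p(λ) = 0 yields eigenvalues ≈ 2, 5. (A is shown rounded to 4 decimals, so these recover the underlying integer eigenvalues to within that precision.)
Verification: the trace of A = 7 equals the sum of eigenvalues 7, and det(A) ≈ 10.0000 matches the eigenvalue product 10.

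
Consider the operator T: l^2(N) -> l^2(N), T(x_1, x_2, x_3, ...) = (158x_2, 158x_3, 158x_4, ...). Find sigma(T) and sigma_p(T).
sigma(T) = closed disk {z in C : |z| ≤ 158}; sigma_p(T) = open disk {z in C : |z| < 158}

Note T = 158·V where V is the unit left shift (V x)_k = x_{k+1}; so sigma(T) = 158·sigma(V) and ||T|| = 158||V||. ||T x||^2 = 24964sum_{k≥2} |x_k|^2 ≤ 24964||x||^2, with equality on {x : x_1 = 0}, so ||T|| = 158. For any lambda with |lambda| < 158, set r = lambda/158 (|r| < 1); the vector x = (1, r, r^2, ...) is in l^2 and satisfies T x = 158(r, r^2, ...) = lambda x, so lambda is an eigenvalue. On the boundary |lambda| = 158 the geometric series diverges, so no l^2 eigenvector exists, but these lambda lie in the approximate point spectrum. Hence sigma(T) is the closed disk of radius 158 and sigma_p(T) is the open disk.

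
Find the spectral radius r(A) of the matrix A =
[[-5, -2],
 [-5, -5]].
r(A) = (10 + sqrt(40))/2 ≈ 8.1623

The eigenvalues of A are the roots of its characteristic polynomial. With M = A (coefficients from the trace and determinant):
  p(λ) = det(λ I - M) = λ^2 + 10λ + 15.
For λ^2 + 10λ + 15 the discriminant is 40. It is nonnegative but not a perfect square, so the roots are real and irrational: λ = (-10 ± sqrt(40))/2 ≈ -1.8377, -8.1623.
Thus the eigenvalues (to 4 decimals) are -1.8377 (modulus 1.8377); -8.1623 (modulus 8.1623). The spectral radius is the largest modulus: r(A) = (10 + sqrt(40))/2 ≈ 8.1623. (Cross-check: r(A) ≤ ||A||_2 ≈ 8.7202; equality holds whenever A is normal, though it can also hold for some non-normal A.)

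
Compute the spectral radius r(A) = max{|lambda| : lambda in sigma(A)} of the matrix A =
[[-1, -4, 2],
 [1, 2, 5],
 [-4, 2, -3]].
r(A) ≈ 4.9145

The eigenvalues of A are the roots of its characteristic polynomial. With M = A (coefficients from the trace, the sum of principal 2x2 minors, and det A):
  p(λ) = det(λ I - M) = λ^3 + 2λ^2 - 3λ - 104.
No integer candidate from the rational root theorem (±divisors of 104) is a root, so the roots are irrational. The cubic discriminant is Δ = -277328 < 0, so there is one real root and a complex-conjugate pair. p(4) = -20 and p(5) = 56 have opposite signs, so a root lies in (4, 5); Newton's method refines it to λ ≈ 4.3059. Dividing out (λ - (4.3059)) leaves approximately λ^2 + 6.3059λ + 24.1528. For λ^2 + 6.3059λ + 24.1528 the discriminant is -56.8465. It is negative, so the remaining roots are the complex-conjugate pair λ ≈ -3.153 ± 3.7698i. Their product equals the constant term, so |λ|^2 ≈ 24.1528 and |λ| ≈ 4.9145.
Thus the eigenvalues (to 4 decimals) are 4.3059 (modulus 4.3059); -3.153 ± 3.7698i (modulus 4.9145). The spectral radius is the largest modulus: r(A) ≈ 4.9145. (Cross-check: r(A) ≤ ||A||_2 ≈ 6.8484; equality holds whenever A is normal, though it can also hold for some non-normal A.)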